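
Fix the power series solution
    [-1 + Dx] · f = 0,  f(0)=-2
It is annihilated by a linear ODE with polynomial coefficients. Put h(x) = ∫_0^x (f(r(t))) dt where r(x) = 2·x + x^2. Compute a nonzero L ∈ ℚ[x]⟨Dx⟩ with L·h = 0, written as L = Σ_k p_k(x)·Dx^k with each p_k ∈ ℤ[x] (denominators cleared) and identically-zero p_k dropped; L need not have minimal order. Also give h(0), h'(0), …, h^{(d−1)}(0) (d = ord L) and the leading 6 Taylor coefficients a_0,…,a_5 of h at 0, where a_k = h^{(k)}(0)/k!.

L = (-2 - 2·x)·Dx + Dx^2  (order 2).
h: a_k = 0, -2, -2, -2, -5/3, -19/15, …
ICs: h(0) = 0, h′(0) = -2.

f: a_k = -2, -2, -1, -1/3, -1/12, -1/60, …
L₀ from L_f via x↦r, Dx↦r'^{-1}Dx.
∫: right-multiply L₀ by Dx.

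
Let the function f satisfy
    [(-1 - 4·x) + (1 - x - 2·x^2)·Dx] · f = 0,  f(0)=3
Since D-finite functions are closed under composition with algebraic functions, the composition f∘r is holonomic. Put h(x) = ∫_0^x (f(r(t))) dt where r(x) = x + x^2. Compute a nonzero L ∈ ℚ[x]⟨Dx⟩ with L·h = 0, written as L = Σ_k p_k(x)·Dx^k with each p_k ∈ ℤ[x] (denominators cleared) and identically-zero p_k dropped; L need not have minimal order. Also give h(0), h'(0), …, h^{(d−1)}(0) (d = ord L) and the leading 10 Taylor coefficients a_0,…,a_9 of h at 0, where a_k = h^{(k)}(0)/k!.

L = (1 + 6·x + 12·x^2 + 8·x^3)·Dx + (-1 + x + 3·x^2 + 4·x^3 + 2·x^4)·Dx^2  (order 2).
h: a_k = 0, 3, 3/2, 4, 33/4, 87/5, 40, 657/7, 1791/8, 544, …
ICs: h(0) = 0, h′(0) = 3.

f: a_k = 3, 3, 9, 15, 33, 63, 129, 255, 513, 1023, …
f∘r: x↦r, Dx↦Dx/r' in L_f ⇒ L₀.
h=∫h₀ ⇒ L = L₀·Dx.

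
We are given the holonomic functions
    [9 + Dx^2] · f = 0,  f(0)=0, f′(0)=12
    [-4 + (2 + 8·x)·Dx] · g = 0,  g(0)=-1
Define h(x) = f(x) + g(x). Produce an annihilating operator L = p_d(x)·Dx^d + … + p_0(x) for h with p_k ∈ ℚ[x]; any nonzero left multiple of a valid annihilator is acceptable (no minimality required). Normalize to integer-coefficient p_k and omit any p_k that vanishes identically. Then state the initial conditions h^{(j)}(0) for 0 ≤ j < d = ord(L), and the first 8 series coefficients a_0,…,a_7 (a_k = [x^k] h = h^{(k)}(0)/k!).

L = (-378 - 1296·x - 2592·x^2) + (45 + 828·x + 3888·x^2 + 5184·x^3)·Dx + (-42 - 144·x - 288·x^2)·Dx^2 + (5 + 92·x + 432·x^2 + 576·x^3)·Dx^3  (order 3).
h: a_k = -1, 10, 2, -22, 10, -199/10, 84, -37203/140, …
ICs: h(0) = -1, h′(0) = 10, h′′(0) = 4.

f: a_k = 0, 12, 0, -18, 0, 81/10, 0, -243/140, …
g: a_k = -1, -2, 2, -4, 10, -28, 84, -264, …
Weyl lclm of L_f,L_g ⇒ L₀ (ord ≤ 3).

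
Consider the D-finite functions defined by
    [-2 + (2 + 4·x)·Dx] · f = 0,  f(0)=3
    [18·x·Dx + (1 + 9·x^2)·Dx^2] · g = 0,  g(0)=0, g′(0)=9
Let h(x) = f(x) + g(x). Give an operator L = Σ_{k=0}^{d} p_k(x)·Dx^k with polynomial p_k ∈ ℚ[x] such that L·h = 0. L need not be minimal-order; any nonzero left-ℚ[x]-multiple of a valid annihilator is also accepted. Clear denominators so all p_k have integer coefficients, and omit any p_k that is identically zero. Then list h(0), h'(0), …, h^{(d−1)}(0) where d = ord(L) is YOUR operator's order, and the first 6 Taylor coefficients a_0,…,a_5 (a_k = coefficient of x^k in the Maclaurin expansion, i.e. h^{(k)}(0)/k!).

f: a_k = 3, 3, -3/2, 3/2, -15/8, 21/8, …
g: a_k = 0, 9, 0, -27, 0, 729/5, …
L₀ := lclm(L_f,L_g); ord L₀ ≤ 1+2.
L = (-18 - 90·x + 486·x^2 + 486·x^3)·Dx + (-21 - 72·x + 360·x^2 + 1944·x^3 + 1701·x^4)·Dx^2 + (-1 + 16·x + 54·x^2 + 198·x^3 + 567·x^4 + 486·x^5)·Dx^3  (order 3).
h: a_k = 3, 12, -3/2, -51/2, -15/8, 5937/40, …
ICs: h(0) = 3, h′(0) = 12, h′′(0) = -3.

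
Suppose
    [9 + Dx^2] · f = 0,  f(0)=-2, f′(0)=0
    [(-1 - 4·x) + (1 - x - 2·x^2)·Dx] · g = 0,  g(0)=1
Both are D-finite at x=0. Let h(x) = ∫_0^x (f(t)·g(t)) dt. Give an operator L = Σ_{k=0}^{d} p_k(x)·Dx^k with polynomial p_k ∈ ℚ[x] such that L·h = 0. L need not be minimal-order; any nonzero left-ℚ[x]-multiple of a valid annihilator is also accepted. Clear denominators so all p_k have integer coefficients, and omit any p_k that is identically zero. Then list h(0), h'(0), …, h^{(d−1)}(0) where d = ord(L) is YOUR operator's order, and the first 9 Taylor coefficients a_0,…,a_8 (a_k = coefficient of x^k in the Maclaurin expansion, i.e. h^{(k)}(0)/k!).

f: a_k = -2, 0, 9, 0, -27/4, 0, 81/40, 0, -729/2240, …
g: a_k = 1, 1, 3, 5, 11, 21, 43, 85, 171, …
h₀=f·g: eliminate ⇒ L₀, order ≤ 2·1.
∫: right-multiply L₀ by Dx.
L = (-5 + 9·x + 18·x^2)·Dx + (2 + 8·x)·Dx^2 + (-1 + x + 2·x^2)·Dx^3  (order 3).
h: a_k = 0, -2, -1, 1, -1/4, -7/20, -5/8, -209/280, -509/320, …
ICs: h(0) = 0, h′(0) = -2, h′′(0) = -2.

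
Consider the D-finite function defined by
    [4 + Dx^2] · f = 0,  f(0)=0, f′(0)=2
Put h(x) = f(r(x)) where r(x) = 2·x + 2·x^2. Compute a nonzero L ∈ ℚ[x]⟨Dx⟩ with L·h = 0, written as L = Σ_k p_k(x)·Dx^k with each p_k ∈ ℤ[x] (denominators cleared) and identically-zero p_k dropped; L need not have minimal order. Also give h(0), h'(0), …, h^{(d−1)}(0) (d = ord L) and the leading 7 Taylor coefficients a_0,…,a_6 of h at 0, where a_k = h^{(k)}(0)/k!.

f: a_k = 0, 2, 0, -4/3, 0, 4/15, 0, …
Change of var in L_f (x↦r) gives L₀.
L = (16 + 96·x + 192·x^2 + 128·x^3) - 2·Dx + (1 + 2·x)·Dx^2  (order 2).
h: a_k = 0, 4, 4, -32/3, -32, -352/15, 32, …
ICs: h(0) = 0, h′(0) = 4.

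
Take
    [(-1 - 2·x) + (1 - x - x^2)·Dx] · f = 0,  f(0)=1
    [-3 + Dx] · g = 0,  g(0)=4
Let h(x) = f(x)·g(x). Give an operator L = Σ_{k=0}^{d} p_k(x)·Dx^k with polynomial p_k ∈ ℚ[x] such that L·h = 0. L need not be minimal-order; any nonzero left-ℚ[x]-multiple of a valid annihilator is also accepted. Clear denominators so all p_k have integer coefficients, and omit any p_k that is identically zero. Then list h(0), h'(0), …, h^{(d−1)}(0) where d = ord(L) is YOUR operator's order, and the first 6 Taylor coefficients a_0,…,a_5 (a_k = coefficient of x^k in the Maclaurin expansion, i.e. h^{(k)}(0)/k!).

f: a_k = 1, 1, 2, 3, 5, 8, …
g: a_k = 4, 12, 18, 18, 27/2, 81/10, …
Product ⇒ symmetric product L₀, ord ≤ 1.
L = (4 - x - 3·x^2) + (-1 + x + x^2)·Dx  (order 1).
h: a_k = 4, 16, 38, 72, 247/2, 1018/5, …
ICs: h(0) = 4.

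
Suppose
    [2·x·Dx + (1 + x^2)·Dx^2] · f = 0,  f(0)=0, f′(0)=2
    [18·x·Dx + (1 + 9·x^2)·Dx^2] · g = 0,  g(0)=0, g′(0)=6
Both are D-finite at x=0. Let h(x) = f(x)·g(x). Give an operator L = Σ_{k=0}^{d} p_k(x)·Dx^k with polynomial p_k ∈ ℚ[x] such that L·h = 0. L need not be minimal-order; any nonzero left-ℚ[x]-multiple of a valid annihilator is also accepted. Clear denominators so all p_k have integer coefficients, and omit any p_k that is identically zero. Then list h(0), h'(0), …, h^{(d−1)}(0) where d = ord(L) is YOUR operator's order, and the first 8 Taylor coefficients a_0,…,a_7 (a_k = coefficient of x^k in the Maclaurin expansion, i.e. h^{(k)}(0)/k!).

f: a_k = 0, 2, 0, -2/3, 0, 2/5, 0, -2/7, …
g: a_k = 0, 6, 0, -18, 0, 486/5, 0, -4374/7, …
Product ⇒ symmetric product L₀, ord ≤ 4.
L = (-216·x - 3600·x^3 - 5184·x^5 + 6480·x^7 + 17496·x^9)·Dx + (-40 - 1452·x^2 - 6480·x^4 - 4536·x^6 + 22680·x^8 + 26244·x^10)·Dx^2 + (-80·x - 980·x^3 - 2160·x^5 + 2952·x^7 + 12960·x^9 + 8748·x^11)·Dx^3 + (-1 - 20·x^2 - 109·x^4 + 981·x^8 + 1620·x^10 + 729·x^12)·Dx^4  (order 4).
h: a_k = 0, 0, 12, 0, -40, 0, 1044/5, 0, …
ICs: h(0) = 0, h′(0) = 0, h′′(0) = 24, h′′′(0) = 0.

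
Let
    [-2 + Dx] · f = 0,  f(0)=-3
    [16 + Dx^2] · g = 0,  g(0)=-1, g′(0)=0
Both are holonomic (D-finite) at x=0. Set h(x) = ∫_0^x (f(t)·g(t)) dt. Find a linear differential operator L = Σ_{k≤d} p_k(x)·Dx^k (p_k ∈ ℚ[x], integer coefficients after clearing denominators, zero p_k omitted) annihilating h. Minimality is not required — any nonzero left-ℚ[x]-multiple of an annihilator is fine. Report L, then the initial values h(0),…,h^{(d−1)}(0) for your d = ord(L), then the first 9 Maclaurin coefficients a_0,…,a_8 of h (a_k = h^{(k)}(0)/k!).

f: a_k = -3, -6, -6, -4, -2, -4/5, -4/15, -8/105, -2/105, …
g: a_k = -1, 0, 8, 0, -32/3, 0, 256/45, 0, -512/315, …
Sym-product of L_f,L_g gives L₀ (≤ ord 2).
Integrate: L := L₀·Dx.
L = 20·Dx - 4·Dx^2 + Dx^3  (order 3).
h: a_k = 0, 3, 3, -6, -11, -14/5, 82/15, 156/35, 29/105, …
ICs: h(0) = 0, h′(0) = 3, h′′(0) = 6.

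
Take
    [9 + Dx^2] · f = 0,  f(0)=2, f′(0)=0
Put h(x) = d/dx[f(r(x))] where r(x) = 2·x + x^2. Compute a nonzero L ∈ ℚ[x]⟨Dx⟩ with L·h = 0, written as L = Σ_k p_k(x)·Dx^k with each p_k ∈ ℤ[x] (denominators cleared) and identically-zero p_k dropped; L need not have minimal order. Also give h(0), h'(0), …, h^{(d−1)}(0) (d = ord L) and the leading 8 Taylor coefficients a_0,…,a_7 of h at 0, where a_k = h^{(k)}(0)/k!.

L = (39 + 144·x + 216·x^2 + 144·x^3 + 36·x^4) + (-3 - 3·x)·Dx + (1 + 2·x + x^2)·Dx^2  (order 2).
h: a_k = 0, -72, -108, 396, 1080, 972/5, -11718/5, -110862/35, …
ICs: h(0) = 0, h′(0) = -72.

f: a_k = 2, 0, -9, 0, 27/4, 0, -81/40, 0, …
Change of var in L_f (x↦r) gives L₀.
h₀' ⇒ L via d/dx closure of L₀.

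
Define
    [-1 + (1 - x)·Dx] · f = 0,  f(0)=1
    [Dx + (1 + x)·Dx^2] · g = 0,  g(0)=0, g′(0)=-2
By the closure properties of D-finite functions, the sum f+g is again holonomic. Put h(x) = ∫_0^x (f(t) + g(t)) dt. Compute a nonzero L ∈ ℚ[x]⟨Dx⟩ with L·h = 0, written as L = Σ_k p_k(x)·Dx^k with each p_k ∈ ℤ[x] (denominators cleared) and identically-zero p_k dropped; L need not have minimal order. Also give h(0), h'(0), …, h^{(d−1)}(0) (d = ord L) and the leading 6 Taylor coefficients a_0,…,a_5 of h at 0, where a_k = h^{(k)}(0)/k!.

f: a_k = 1, 1, 1, 1, 1, 1, …
g: a_k = 0, -2, 1, -2/3, 1/2, -2/5, …
L₀ := lclm(L_f,L_g); ord L₀ ≤ 1+2.
h=∫₀ˣh₀: take L = L₀·Dx.
L = (10 + 2·x)·Dx^2 + (4 + 16·x + 4·x^2)·Dx^3 + (-3 - x + 3·x^2 + x^3)·Dx^4  (order 4).
h: a_k = 0, 1, -1/2, 2/3, 1/12, 3/10, …
ICs: h(0) = 0, h′(0) = 1, h′′(0) = -1, h′′′(0) = 4.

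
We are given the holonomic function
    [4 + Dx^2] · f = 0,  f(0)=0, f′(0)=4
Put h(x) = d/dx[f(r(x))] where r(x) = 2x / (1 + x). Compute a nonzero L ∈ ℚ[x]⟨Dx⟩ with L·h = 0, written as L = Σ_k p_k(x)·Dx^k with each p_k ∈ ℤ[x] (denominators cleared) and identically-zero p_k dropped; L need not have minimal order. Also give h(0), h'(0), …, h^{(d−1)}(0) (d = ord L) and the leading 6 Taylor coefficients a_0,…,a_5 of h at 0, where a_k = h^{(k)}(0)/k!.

L = (22 + 12·x + 6·x^2) + (6 + 18·x + 18·x^2 + 6·x^3)·Dx + (1 + 4·x + 6·x^2 + 4·x^3 + x^4)·Dx^2  (order 2).
h: a_k = 8, -16, -40, 224, -1544/3, 720, …
ICs: h(0) = 8, h′(0) = -16.

f: a_k = 0, 4, 0, -8/3, 0, 8/15, …
f∘r: x↦r, Dx↦Dx/r' in L_f ⇒ L₀.
Differentiate: ansatz ord ≤ ord L₀ ⇒ L.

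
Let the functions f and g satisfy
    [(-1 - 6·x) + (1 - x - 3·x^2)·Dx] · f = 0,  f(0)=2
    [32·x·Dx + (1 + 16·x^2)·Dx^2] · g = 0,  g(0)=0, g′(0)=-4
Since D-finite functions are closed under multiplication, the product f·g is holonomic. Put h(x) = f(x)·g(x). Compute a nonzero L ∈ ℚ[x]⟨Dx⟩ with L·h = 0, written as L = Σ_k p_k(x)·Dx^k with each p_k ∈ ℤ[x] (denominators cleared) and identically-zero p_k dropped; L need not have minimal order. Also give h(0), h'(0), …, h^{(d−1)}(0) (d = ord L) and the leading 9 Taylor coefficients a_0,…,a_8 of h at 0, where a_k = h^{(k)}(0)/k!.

f: a_k = 2, 2, 8, 14, 38, 80, 194, 434, 1016, …
g: a_k = 0, -4, 0, 64/3, 0, -1024/5, 0, 16384/7, 0, …
h₀=f·g: eliminate ⇒ L₀, order ≤ 1·2.
L = (6 + 32·x + 288·x^2) + (2 - 20·x + 64·x^2 + 288·x^3)·Dx + (-1 + x - 13·x^2 + 16·x^3 + 48·x^4)·Dx^2  (order 2).
h: a_k = 0, -8, -8, 32/3, -40/3, -5864/15, -6464/15, 323128/105, 187384/105, …
ICs: h(0) = 0, h′(0) = -8.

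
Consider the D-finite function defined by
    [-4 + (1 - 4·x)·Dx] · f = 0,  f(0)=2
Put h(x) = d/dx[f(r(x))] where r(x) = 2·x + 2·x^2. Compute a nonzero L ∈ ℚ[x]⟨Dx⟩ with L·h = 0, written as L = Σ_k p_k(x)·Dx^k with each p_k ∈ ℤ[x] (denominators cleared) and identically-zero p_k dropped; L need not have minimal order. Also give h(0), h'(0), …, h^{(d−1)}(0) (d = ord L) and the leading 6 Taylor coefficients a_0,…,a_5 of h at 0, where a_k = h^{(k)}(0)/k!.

f: a_k = 2, 8, 32, 128, 512, 2048, …
Change of var in L_f (x↦r) gives L₀.
Derive L from L₀ (diff closure).
L = (18 + 48·x + 48·x^2) + (-1 + 6·x + 24·x^2 + 16·x^3)·Dx  (order 1).
h: a_k = 16, 288, 3840, 45568, 506880, 5412864, …
ICs: h(0) = 16.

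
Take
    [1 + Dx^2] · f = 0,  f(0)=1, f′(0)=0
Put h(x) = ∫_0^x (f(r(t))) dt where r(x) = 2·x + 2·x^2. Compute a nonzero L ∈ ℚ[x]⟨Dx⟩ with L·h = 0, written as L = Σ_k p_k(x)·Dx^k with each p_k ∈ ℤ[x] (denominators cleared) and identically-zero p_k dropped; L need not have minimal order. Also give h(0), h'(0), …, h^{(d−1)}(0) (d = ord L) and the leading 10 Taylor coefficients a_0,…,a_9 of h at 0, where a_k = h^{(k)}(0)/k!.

L = (4 + 24·x + 48·x^2 + 32·x^3)·Dx - 2·Dx^2 + (1 + 2·x)·Dx^3  (order 3).
h: a_k = 0, 1, 0, -2/3, -1, -4/15, 4/9, 176/315, 4/15, -208/2835, …
ICs: h(0) = 0, h′(0) = 1, h′′(0) = 0.

f: a_k = 1, 0, -1/2, 0, 1/24, 0, -1/720, 0, 1/40320, 0, …
f∘r: x↦r, Dx↦Dx/r' in L_f ⇒ L₀.
Integrate: L := L₀·Dx.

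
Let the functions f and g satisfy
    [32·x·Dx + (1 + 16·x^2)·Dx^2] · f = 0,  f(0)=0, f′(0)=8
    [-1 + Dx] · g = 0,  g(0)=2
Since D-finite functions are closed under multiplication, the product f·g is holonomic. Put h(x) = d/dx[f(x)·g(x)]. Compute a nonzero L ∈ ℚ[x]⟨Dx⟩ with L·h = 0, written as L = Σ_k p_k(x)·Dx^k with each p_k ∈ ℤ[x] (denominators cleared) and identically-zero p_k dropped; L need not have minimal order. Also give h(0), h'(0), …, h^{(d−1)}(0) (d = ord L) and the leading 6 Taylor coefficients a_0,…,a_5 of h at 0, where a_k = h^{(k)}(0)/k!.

f: a_k = 0, 8, 0, -128/3, 0, 2048/5, …
g: a_k = 2, 2, 1, 1/3, 1/12, 1/60, …
h₀=f·g: eliminate ⇒ L₀, order ≤ 2·1.
h₀' ⇒ L via d/dx closure of L₀.
L = (-31 - 64·x + 1568·x^2 - 1024·x^3 + 256·x^4) + (30 + 96·x - 1600·x^2 + 1536·x^3 - 512·x^4)·Dx + (1 - 32·x + 32·x^2 - 512·x^3 + 256·x^4)·Dx^2  (order 2).
h: a_k = 16, 32, -232, -992/3, 3886, 14492/3, …
ICs: h(0) = 16, h′(0) = 32.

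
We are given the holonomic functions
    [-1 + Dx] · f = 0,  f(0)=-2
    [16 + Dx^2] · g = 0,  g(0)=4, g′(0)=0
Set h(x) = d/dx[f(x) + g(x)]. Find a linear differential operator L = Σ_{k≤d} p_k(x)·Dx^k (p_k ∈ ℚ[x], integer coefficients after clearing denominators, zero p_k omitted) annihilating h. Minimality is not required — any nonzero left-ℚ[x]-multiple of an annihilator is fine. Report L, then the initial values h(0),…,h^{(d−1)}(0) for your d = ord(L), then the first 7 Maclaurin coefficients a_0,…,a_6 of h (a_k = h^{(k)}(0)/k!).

f: a_k = -2, -2, -1, -1/3, -1/12, -1/60, -1/360, …
g: a_k = 4, 0, -32, 0, 128/3, 0, -1024/45, …
L₀ := lclm(L_f,L_g); ord L₀ ≤ 1+2.
Differentiate: ansatz ord ≤ ord L₀ ⇒ L.
L = 16 - 16·Dx + Dx^2 - Dx^3  (order 3).
h: a_k = -2, -66, -1, 511/3, -1/12, -2731/20, -1/360, …
ICs: h(0) = -2, h′(0) = -66, h′′(0) = -2.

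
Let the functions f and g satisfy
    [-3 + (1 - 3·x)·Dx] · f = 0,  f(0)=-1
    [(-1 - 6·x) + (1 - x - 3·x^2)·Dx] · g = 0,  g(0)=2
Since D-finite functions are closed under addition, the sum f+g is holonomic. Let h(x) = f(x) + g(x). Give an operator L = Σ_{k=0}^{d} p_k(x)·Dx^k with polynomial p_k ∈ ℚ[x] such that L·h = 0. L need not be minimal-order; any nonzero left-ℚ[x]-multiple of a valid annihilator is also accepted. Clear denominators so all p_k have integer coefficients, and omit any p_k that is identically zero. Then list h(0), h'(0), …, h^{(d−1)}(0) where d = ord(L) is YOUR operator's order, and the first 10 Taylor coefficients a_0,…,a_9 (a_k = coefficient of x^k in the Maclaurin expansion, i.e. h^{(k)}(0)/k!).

L = (6 - 108·x + 162·x^2 - 162·x^3) + (10 - 6·x - 108·x^2 + 270·x^3 - 324·x^4)·Dx + (-2 + 14·x - 33·x^2 + 18·x^3 + 54·x^4 - 81·x^5)·Dx^2  (order 2).
h: a_k = 1, -1, -1, -13, -43, -163, -535, -1753, -5545, -17365, …
ICs: h(0) = 1, h′(0) = -1.

f: a_k = -1, -3, -9, -27, -81, -243, -729, -2187, -6561, -19683, …
g: a_k = 2, 2, 8, 14, 38, 80, 194, 434, 1016, 2318, …
Sum ⇒ L₀ = lclm(L_f,L_g) in ℚ(x)⟨Dx⟩.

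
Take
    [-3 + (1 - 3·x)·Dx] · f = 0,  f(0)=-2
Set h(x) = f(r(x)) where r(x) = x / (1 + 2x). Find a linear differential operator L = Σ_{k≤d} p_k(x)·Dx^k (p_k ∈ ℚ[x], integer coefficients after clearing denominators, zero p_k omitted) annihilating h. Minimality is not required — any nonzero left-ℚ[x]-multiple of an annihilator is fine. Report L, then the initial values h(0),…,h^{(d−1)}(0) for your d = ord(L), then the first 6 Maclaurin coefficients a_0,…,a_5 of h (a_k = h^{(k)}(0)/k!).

L = 3 + (-1 - x + 2·x^2)·Dx  (order 1).
h: a_k = -2, -6, -6, -6, -6, -6, …
ICs: h(0) = -2.

f: a_k = -2, -6, -18, -54, -162, -486, …
Change of var in L_f (x↦r) gives L₀.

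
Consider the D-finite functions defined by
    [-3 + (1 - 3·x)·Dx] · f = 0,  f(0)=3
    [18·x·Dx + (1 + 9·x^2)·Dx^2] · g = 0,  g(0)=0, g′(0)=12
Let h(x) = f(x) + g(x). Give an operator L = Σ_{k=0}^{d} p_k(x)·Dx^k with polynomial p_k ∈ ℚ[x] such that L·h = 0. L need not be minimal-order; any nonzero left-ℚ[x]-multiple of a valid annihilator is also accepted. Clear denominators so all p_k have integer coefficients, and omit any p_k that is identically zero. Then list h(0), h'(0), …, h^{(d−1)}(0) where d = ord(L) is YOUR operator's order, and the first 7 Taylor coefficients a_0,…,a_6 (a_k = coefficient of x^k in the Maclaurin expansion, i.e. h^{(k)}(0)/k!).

L = (-18 + 216·x + 486·x^2)·Dx + (12 - 18·x + 108·x^2 + 486·x^3)·Dx^2 + (-1 + 81·x^4)·Dx^3  (order 3).
h: a_k = 3, 21, 27, 45, 243, 4617/5, 2187, …
ICs: h(0) = 3, h′(0) = 21, h′′(0) = 54.

f: a_k = 3, 9, 27, 81, 243, 729, 2187, …
g: a_k = 0, 12, 0, -36, 0, 972/5, 0, …
f+g: L₀ = lclm(L_f,L_g), ord ≤ 1+2.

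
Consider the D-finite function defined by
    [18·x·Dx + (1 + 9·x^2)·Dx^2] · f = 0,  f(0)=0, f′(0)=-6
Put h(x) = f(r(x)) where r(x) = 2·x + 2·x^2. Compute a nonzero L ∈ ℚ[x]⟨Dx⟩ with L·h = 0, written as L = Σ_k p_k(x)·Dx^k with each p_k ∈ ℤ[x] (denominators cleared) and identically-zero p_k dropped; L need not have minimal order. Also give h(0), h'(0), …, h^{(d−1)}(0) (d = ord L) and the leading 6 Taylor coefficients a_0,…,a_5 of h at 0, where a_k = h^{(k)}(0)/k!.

f: a_k = 0, -6, 0, 18, 0, -486/5, …
Substitute x→r, Dx→(1/r')Dx; clear ⇒ L₀.
L = (-2 + 72·x + 288·x^2 + 432·x^3 + 216·x^4)·Dx + (1 + 2·x + 36·x^2 + 144·x^3 + 180·x^4 + 72·x^5)·Dx^2  (order 2).
h: a_k = 0, -12, -12, 144, 432, -13392/5, …
ICs: h(0) = 0, h′(0) = -12.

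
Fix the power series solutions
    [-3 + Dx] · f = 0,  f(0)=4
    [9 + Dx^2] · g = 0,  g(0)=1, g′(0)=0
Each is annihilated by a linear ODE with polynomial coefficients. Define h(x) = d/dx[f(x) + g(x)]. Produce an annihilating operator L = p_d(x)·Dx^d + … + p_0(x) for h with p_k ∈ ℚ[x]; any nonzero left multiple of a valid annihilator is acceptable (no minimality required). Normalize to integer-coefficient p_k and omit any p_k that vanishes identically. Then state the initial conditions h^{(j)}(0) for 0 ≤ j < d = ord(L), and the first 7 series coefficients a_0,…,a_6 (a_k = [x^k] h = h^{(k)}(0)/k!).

L = 27 - 9·Dx + 3·Dx^2 - Dx^3  (order 3).
h: a_k = 12, 27, 54, 135/2, 81/2, 729/40, 243/20, …
ICs: h(0) = 12, h′(0) = 27, h′′(0) = 108.

f: a_k = 4, 12, 18, 18, 27/2, 81/10, 81/20, …
g: a_k = 1, 0, -9/2, 0, 27/8, 0, -81/80, …
f+g: L₀ = lclm(L_f,L_g), ord ≤ 1+2.
h=h₀': d/dx-closure on L₀ ⇒ L.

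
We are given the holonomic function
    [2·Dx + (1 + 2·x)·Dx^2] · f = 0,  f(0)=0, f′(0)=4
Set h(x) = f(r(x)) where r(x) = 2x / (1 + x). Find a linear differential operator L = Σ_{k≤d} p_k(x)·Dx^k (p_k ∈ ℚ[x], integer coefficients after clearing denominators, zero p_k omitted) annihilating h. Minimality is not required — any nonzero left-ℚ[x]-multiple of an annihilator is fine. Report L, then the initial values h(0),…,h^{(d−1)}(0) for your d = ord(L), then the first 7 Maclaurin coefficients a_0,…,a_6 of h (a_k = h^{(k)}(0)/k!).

f: a_k = 0, 4, -4, 16/3, -8, 64/5, -64/3, …
h₀=f(r): pull back L_f along r ⇒ L₀.
L = (6 + 10·x)·Dx + (1 + 6·x + 5·x^2)·Dx^2  (order 2).
h: a_k = 0, 8, -24, 248/3, -312, 6248/5, -5208, …
ICs: h(0) = 0, h′(0) = 8.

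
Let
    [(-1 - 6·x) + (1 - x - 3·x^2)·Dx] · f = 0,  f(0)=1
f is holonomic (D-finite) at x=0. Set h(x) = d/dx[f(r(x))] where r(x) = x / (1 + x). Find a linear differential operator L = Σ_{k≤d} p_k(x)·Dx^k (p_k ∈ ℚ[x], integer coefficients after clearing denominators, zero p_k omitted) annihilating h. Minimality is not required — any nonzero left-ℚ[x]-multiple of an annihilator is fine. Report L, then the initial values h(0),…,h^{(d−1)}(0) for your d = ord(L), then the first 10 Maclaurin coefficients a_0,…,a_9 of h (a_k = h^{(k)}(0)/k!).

f: a_k = 1, 1, 4, 7, 19, 40, 97, 217, 508, 1159, …
Substitute x→r, Dx→(1/r')Dx; clear ⇒ L₀.
Differentiate: ansatz ord ≤ ord L₀ ⇒ L.
L = (6 + 18·x + 72·x^2 + 42·x^3) + (-1 - 9·x - 12·x^2 + 17·x^3 + 21·x^4)·Dx  (order 1).
h: a_k = 1, 6, 0, 36, -45, 216, -441, 1368, -3240, 8730, …
ICs: h(0) = 1.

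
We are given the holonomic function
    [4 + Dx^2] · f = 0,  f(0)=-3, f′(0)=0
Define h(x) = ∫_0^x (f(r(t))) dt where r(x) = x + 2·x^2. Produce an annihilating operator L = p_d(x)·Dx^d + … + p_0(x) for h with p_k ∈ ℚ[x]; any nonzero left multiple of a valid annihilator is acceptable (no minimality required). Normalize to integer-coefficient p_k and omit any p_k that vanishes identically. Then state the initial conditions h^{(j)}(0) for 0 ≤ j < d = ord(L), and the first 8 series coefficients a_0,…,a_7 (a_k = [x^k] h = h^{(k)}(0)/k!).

L = (4 + 48·x + 192·x^2 + 256·x^3)·Dx - 4·Dx^2 + (1 + 4·x)·Dx^3  (order 3).
h: a_k = 0, -3, 0, 2, 6, 22/5, -8/3, -716/105, …
ICs: h(0) = 0, h′(0) = -3, h′′(0) = 0.

f: a_k = -3, 0, 6, 0, -2, 0, 4/15, 0, …
f∘r: x↦r, Dx↦Dx/r' in L_f ⇒ L₀.
∫: right-multiply L₀ by Dx.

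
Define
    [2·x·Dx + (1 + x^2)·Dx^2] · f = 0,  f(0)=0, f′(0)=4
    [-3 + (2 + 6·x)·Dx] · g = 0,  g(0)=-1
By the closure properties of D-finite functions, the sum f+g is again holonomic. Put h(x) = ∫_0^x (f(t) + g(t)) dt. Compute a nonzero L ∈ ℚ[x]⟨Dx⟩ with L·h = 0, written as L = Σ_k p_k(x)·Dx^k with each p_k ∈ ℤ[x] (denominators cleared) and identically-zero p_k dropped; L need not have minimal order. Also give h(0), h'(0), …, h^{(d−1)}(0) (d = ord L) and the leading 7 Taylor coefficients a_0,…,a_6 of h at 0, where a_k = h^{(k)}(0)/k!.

L = (-12 - 90·x + 36·x^2 + 54·x^3)·Dx^2 + (-35 - 48·x - 102·x^2 + 144·x^3 + 189·x^4)·Dx^3 + (-6 - 10·x + 36·x^2 + 44·x^3 + 42·x^4 + 54·x^5)·Dx^4  (order 4).
h: a_k = 0, -1, 5/4, 3/8, -145/192, 81/128, -7481/7680, …
ICs: h(0) = 0, h′(0) = -1, h′′(0) = 5/2, h′′′(0) = 9/4.

f: a_k = 0, 4, 0, -4/3, 0, 4/5, 0, …
g: a_k = -1, -3/2, 9/8, -27/16, 405/128, -1701/256, 15309/1024, …
f+g: L₀ = lclm(L_f,L_g), ord ≤ 2+1.
∫: right-multiply L₀ by Dx.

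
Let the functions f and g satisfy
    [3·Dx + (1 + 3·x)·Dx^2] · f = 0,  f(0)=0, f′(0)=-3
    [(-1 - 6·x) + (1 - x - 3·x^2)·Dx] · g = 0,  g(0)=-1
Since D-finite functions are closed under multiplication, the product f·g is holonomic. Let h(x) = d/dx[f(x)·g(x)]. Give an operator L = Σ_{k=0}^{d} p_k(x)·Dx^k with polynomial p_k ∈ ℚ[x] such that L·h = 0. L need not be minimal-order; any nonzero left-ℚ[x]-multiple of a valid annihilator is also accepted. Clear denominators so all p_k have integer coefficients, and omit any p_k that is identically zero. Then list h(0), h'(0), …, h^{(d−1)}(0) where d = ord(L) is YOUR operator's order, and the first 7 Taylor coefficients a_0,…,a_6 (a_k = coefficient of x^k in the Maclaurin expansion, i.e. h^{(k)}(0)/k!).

L = (34 + 162·x + 324·x^2) + (1 + 29·x + 180·x^2 + 252·x^3)·Dx + (-1 - 6·x - 2·x^2 + 33·x^3 + 36·x^4)·Dx^2  (order 2).
h: a_k = 3, -3, 99/2, -33, 1797/4, -1692/5, 73581/20, …
ICs: h(0) = 3, h′(0) = -3.

f: a_k = 0, -3, 9/2, -9, 81/4, -243/5, 243/2, …
g: a_k = -1, -1, -4, -7, -19, -40, -97, …
L₀ := L_f ⊗_s L_g (sym. prod.), ord ≤ 2.
Derive L from L₀ (diff closure).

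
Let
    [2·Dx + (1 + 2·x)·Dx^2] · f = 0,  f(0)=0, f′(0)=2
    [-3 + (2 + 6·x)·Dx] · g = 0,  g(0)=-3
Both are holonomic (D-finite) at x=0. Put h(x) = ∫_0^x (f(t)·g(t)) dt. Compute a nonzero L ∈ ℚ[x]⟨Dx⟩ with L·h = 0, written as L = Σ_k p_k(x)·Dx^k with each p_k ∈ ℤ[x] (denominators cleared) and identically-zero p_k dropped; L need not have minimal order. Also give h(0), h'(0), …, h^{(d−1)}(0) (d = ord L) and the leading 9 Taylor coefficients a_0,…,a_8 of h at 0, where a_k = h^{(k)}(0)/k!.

L = (15 + 18·x)·Dx + (-4 - 12·x)·Dx^2 + (4 + 32·x + 84·x^2 + 72·x^3)·Dx^3  (order 3).
h: a_k = 0, 0, -3, -1, 31/16, -27/8, 3937/640, -52897/4480, 3402537/143360, …
ICs: h(0) = 0, h′(0) = 0, h′′(0) = -6.

f: a_k = 0, 2, -2, 8/3, -4, 32/5, -32/3, 128/7, -32, …
g: a_k = -3, -9/2, 27/8, -81/16, 1215/128, -5103/256, 45927/1024, -216513/2048, 8444007/32768, …
f·g: L₀ = L_f ⊗_s L_g, ord ≤ 2·1.
Integrate: L := L₀·Dx.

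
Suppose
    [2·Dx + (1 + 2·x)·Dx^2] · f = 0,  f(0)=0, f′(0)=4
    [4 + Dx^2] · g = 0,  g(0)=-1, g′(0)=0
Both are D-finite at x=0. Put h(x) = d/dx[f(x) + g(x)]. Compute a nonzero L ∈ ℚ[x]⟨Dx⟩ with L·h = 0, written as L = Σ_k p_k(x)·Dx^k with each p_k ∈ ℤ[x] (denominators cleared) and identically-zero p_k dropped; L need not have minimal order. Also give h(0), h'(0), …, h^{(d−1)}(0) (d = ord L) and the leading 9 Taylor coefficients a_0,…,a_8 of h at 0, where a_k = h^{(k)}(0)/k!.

L = (56 + 32·x + 32·x^2) + (12 + 40·x + 48·x^2 + 32·x^3)·Dx + (14 + 8·x + 8·x^2)·Dx^2 + (3 + 10·x + 12·x^2 + 8·x^3)·Dx^3  (order 3).
h: a_k = 4, -4, 16, -104/3, 64, -1912/15, 256, -161296/315, 1024, …
ICs: h(0) = 4, h′(0) = -4, h′′(0) = 32.

f: a_k = 0, 4, -4, 16/3, -8, 64/5, -64/3, 256/7, -64, …
g: a_k = -1, 0, 2, 0, -2/3, 0, 4/45, 0, -2/315, …
L₀ := lclm(L_f,L_g); ord L₀ ≤ 2+2.
h₀' ⇒ L via d/dx closure of L₀.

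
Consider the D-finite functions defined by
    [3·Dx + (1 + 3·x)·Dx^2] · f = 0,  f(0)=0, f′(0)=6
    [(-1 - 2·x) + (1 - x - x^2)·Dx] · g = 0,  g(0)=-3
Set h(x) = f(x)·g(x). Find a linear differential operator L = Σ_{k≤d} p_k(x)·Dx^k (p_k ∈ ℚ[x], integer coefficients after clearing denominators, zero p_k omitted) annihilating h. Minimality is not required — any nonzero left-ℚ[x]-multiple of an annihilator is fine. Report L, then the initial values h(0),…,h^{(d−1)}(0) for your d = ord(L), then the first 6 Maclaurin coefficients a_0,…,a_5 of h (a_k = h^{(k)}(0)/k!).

L = (5 + 12·x) + (-1 + 13·x + 15·x^2)·Dx + (-1 - 2·x + 4·x^2 + 3·x^3)·Dx^2  (order 2).
h: a_k = 0, -18, 9, -63, 135/2, -2871/10, …
ICs: h(0) = 0, h′(0) = -18.

f: a_k = 0, 6, -9, 18, -81/2, 486/5, …
g: a_k = -3, -3, -6, -9, -15, -24, …
Product ⇒ symmetric product L₀, ord ≤ 2.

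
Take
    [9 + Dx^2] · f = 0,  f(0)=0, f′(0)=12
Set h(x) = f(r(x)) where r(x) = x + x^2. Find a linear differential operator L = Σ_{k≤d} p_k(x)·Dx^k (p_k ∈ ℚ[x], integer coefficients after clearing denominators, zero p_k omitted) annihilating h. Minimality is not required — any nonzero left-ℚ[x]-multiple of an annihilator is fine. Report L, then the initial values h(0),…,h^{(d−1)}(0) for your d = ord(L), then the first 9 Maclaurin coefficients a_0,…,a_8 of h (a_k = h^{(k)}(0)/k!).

L = (9 + 54·x + 108·x^2 + 72·x^3) - 2·Dx + (1 + 2·x)·Dx^2  (order 2).
h: a_k = 0, 12, 12, -18, -54, -459/10, 45/2, 11097/140, 1377/20, …
ICs: h(0) = 0, h′(0) = 12.

f: a_k = 0, 12, 0, -18, 0, 81/10, 0, -243/140, 0, …
f∘r: x↦r, Dx↦Dx/r' in L_f ⇒ L₀.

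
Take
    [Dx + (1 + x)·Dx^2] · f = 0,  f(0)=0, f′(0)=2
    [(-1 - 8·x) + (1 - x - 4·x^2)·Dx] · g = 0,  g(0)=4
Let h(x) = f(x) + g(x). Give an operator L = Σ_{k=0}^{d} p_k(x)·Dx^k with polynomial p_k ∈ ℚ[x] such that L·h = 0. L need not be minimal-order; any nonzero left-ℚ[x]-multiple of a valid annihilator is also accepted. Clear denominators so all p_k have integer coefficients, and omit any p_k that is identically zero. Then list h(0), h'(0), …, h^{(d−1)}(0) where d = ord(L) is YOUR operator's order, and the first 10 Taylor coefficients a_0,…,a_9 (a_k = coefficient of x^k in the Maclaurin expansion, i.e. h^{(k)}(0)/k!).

L = (-74 - 562·x - 1120·x^2 - 1728·x^3 - 768·x^4)·Dx + (-52 - 576·x - 1636·x^2 - 3264·x^3 - 3488·x^4 - 1280·x^5)·Dx^2 + (11 + 41·x + 53·x^2 - 185·x^3 - 704·x^4 - 752·x^5 - 256·x^6)·Dx^3  (order 3).
h: a_k = 4, 6, 19, 110/3, 231/2, 1302/5, 2171/3, 12350/7, 18639/4, 105446/9, …
ICs: h(0) = 4, h′(0) = 6, h′′(0) = 38.

f: a_k = 0, 2, -1, 2/3, -1/2, 2/5, -1/3, 2/7, -1/4, 2/9, …
g: a_k = 4, 4, 20, 36, 116, 260, 724, 1764, 4660, 11716, …
Sum ⇒ L₀ = lclm(L_f,L_g) in ℚ(x)⟨Dx⟩.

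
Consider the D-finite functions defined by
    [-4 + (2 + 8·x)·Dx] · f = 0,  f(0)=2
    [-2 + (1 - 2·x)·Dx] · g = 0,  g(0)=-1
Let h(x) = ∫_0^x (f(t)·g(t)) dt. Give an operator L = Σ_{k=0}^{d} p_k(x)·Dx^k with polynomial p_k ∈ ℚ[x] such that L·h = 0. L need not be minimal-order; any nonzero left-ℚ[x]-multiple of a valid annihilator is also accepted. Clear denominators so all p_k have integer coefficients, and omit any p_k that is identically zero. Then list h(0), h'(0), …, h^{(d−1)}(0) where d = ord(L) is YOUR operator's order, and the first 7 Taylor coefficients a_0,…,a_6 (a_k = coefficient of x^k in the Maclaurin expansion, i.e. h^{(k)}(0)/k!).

f: a_k = 2, 4, -4, 8, -20, 56, -168, …
g: a_k = -1, -2, -4, -8, -16, -32, -64, …
h₀=f·g: eliminate ⇒ L₀, order ≤ 1·1.
h=∫₀ˣh₀: take L = L₀·Dx.
L = (4 + 4·x)·Dx + (-1 - 2·x + 8·x^2)·Dx^2  (order 2).
h: a_k = 0, -2, -4, -4, -8, -44/5, -24, …
ICs: h(0) = 0, h′(0) = -2.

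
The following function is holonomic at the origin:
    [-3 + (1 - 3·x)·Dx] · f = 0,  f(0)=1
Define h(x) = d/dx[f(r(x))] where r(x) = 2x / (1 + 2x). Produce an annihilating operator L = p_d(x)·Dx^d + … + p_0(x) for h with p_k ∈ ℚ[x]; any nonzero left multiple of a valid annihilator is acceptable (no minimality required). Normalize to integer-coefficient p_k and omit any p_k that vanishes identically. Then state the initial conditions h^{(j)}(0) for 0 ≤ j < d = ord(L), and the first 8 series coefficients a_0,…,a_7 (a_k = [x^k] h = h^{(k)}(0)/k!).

L = 8 + (-1 + 4·x)·Dx  (order 1).
h: a_k = 6, 48, 288, 1536, 7680, 36864, 172032, 786432, …
ICs: h(0) = 6.

f: a_k = 1, 3, 9, 27, 81, 243, 729, 2187, …
L₀ from L_f via x↦r, Dx↦r'^{-1}Dx.
Differentiate: ansatz ord ≤ ord L₀ ⇒ L.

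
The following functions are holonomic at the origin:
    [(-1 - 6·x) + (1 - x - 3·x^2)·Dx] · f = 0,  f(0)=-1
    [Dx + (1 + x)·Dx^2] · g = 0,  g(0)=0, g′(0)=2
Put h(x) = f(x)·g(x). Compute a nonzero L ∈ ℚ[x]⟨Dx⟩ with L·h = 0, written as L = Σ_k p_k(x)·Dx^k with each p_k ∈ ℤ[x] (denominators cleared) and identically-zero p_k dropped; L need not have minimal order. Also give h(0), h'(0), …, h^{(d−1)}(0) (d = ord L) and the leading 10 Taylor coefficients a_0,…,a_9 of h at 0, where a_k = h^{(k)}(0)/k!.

f: a_k = -1, -1, -4, -7, -19, -40, -97, -217, -508, -1159, …
g: a_k = 0, 2, -1, 2/3, -1/2, 2/5, -1/3, 2/7, -1/4, 2/9, …
f·g: L₀ = L_f ⊗_s L_g, ord ≤ 1·2.
L = (7 + 12·x) + (1 + 15·x + 15·x^2)·Dx + (-1 + 4·x^2 + 3·x^3)·Dx^2  (order 2).
h: a_k = 0, -2, -1, -23/3, -61/6, -1007/30, -956/15, -34591/210, -149381/420, -1071061/1260, …
ICs: h(0) = 0, h′(0) = -2.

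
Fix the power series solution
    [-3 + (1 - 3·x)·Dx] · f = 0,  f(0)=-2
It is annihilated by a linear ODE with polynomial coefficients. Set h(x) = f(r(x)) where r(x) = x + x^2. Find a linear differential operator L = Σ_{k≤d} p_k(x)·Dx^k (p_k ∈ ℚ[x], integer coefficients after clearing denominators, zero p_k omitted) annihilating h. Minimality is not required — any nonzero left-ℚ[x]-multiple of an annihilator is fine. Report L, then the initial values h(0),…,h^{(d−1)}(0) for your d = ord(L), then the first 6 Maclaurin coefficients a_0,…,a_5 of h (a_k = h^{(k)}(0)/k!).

f: a_k = -2, -6, -18, -54, -162, -486, …
h₀=f(r): pull back L_f along r ⇒ L₀.
L = (3 + 6·x) + (-1 + 3·x + 3·x^2)·Dx  (order 1).
h: a_k = -2, -6, -24, -90, -342, -1296, …
ICs: h(0) = -2.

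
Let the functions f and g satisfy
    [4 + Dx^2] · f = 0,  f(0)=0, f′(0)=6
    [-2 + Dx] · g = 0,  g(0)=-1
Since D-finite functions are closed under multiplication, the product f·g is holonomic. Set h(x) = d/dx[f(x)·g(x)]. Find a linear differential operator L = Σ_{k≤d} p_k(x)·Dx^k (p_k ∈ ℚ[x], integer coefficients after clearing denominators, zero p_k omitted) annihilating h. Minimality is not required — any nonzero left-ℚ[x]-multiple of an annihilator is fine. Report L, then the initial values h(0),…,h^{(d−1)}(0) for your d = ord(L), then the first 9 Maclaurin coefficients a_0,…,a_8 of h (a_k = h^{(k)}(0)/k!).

L = 8 - 4·Dx + Dx^2  (order 2).
h: a_k = -6, -24, -24, 0, 16, 64/5, 64/15, 0, -64/105, …
ICs: h(0) = -6, h′(0) = -24.

f: a_k = 0, 6, 0, -4, 0, 4/5, 0, -8/105, 0, …
g: a_k = -1, -2, -2, -4/3, -2/3, -4/15, -4/45, -8/315, -2/315, …
Sym-product of L_f,L_g gives L₀ (≤ ord 2).
Derive L from L₀ (diff closure).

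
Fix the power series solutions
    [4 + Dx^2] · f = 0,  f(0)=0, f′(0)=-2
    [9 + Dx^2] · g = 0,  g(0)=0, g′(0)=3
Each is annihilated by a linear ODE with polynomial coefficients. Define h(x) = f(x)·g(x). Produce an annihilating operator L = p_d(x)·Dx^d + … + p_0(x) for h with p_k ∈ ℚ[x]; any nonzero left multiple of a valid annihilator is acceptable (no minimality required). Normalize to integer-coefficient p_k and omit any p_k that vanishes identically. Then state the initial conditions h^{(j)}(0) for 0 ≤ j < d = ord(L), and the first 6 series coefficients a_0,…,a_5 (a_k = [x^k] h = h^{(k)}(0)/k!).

f: a_k = 0, -2, 0, 4/3, 0, -4/15, …
g: a_k = 0, 3, 0, -9/2, 0, 81/40, …
L₀ := L_f ⊗_s L_g (sym. prod.), ord ≤ 4.
L = 25 + 26·Dx^2 + Dx^4  (order 4).
h: a_k = 0, 0, -6, 0, 13, 0, …
ICs: h(0) = 0, h′(0) = 0, h′′(0) = -12, h′′′(0) = 0.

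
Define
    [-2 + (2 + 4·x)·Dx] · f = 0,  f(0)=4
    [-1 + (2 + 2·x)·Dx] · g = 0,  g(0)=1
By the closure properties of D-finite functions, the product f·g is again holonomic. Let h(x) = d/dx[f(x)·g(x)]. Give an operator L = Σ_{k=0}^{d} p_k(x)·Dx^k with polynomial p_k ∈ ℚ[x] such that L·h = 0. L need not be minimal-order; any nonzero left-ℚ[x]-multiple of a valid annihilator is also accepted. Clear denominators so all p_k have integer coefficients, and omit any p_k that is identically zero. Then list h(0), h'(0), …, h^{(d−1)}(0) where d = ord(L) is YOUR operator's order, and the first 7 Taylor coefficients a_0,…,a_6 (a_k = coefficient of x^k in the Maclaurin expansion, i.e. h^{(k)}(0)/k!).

f: a_k = 4, 4, -2, 2, -5/2, 7/2, -21/4, …
g: a_k = 1, 1/2, -1/8, 1/16, -5/128, 7/256, -21/1024, …
Product ⇒ symmetric product L₀, ord ≤ 1.
Differentiate: ansatz ord ≤ ord L₀ ⇒ L.
L = -1 + (-6 - 26·x - 36·x^2 - 16·x^3)·Dx  (order 1).
h: a_k = 6, -1, 9/4, -37/8, 585/64, -2271/128, 17493/512, …
ICs: h(0) = 6.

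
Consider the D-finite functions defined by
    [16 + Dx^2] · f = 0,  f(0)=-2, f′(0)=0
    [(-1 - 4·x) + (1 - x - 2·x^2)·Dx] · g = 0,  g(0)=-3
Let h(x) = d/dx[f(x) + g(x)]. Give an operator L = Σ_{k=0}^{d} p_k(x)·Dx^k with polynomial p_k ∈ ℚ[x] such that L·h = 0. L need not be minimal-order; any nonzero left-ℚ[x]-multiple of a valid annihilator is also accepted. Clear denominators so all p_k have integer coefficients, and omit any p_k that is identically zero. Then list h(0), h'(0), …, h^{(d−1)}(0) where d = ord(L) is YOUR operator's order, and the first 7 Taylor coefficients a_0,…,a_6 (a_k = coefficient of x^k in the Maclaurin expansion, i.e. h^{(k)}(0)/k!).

L = (2880 + 9600·x + 20736·x^2 + 7680·x^3 + 15360·x^4 + 18432·x^5 + 12288·x^6) + (-368 - 1040·x + 2400·x^2 + 2048·x^3 - 2560·x^4 + 1536·x^5 + 7168·x^6 + 4096·x^7)·Dx + (180 + 600·x + 1296·x^2 + 480·x^3 + 960·x^4 + 1152·x^5 + 768·x^6)·Dx^2 + (-23 - 65·x + 150·x^2 + 128·x^3 - 160·x^4 + 96·x^5 + 448·x^6 + 256·x^7)·Dx^3  (order 3).
h: a_k = -3, 14, -45, -652/3, -315, -10586/15, -1785, …
ICs: h(0) = -3, h′(0) = 14, h′′(0) = -90.

f: a_k = -2, 0, 16, 0, -64/3, 0, 512/45, …
g: a_k = -3, -3, -9, -15, -33, -63, -129, …
Weyl lclm of L_f,L_g ⇒ L₀ (ord ≤ 3).
h₀' ⇒ L via d/dx closure of L₀.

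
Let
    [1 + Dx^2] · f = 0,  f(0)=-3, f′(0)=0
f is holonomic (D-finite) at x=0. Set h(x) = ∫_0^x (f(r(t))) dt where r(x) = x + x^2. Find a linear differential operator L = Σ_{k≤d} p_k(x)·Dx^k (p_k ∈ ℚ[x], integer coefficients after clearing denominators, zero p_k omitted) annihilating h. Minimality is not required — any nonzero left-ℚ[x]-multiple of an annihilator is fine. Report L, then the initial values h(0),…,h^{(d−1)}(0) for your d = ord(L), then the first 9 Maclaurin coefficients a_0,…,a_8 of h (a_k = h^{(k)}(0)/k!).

L = (1 + 6·x + 12·x^2 + 8·x^3)·Dx - 2·Dx^2 + (1 + 2·x)·Dx^3  (order 3).
h: a_k = 0, -3, 0, 1/2, 3/4, 11/40, -1/12, -179/1680, -19/320, …
ICs: h(0) = 0, h′(0) = -3, h′′(0) = 0.

f: a_k = -3, 0, 3/2, 0, -1/8, 0, 1/240, 0, -1/13440, …
f∘r: x↦r, Dx↦Dx/r' in L_f ⇒ L₀.
h=∫₀ˣh₀: take L = L₀·Dx.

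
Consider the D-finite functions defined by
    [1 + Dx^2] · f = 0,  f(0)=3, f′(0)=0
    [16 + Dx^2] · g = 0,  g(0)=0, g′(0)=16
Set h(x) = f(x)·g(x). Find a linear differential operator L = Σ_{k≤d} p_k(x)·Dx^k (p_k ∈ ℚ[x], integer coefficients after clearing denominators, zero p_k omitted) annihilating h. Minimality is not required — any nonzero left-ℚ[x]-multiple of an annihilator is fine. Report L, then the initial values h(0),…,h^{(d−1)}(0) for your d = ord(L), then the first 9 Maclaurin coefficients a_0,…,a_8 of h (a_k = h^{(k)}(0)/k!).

f: a_k = 3, 0, -3/2, 0, 1/8, 0, -1/240, 0, 1/13440, …
g: a_k = 0, 16, 0, -128/3, 0, 512/15, 0, -4096/315, 0, …
Product ⇒ symmetric product L₀, ord ≤ 4.
L = 225 + 34·Dx^2 + Dx^4  (order 4).
h: a_k = 0, 48, 0, -152, 0, 842/5, 0, -10039/105, 0, …
ICs: h(0) = 0, h′(0) = 48, h′′(0) = 0, h′′′(0) = -912.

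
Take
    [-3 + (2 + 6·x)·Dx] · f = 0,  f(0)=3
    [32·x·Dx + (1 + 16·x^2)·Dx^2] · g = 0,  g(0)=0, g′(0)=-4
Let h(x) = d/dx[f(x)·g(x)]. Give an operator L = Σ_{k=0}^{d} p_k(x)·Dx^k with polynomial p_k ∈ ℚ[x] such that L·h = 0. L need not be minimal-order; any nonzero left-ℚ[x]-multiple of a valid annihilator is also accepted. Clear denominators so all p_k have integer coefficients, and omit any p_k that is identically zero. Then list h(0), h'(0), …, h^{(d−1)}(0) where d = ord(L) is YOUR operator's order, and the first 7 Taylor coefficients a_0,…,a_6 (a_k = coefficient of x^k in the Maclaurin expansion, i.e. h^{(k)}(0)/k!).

L = (303 + 5760·x - 7200·x^2 - 55296·x^3 - 20736·x^4) + (364 + 3780·x + 4992·x^2 - 64512·x^3 - 193536·x^4 - 82944·x^5)·Dx + (36 - 40·x - 828·x^2 - 4096·x^3 - 24192·x^4 - 55296·x^5 - 27648·x^6)·Dx^2  (order 2).
h: a_k = -12, -36, 465/2, 303, -103749/32, -857601/160, 68900757/1280, …
ICs: h(0) = -12, h′(0) = -36.

f: a_k = 3, 9/2, -27/8, 81/16, -1215/128, 5103/256, -45927/1024, …
g: a_k = 0, -4, 0, 64/3, 0, -1024/5, 0, …
L₀ := L_f ⊗_s L_g (sym. prod.), ord ≤ 2.
h=h₀': d/dx-closure on L₀ ⇒ L.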